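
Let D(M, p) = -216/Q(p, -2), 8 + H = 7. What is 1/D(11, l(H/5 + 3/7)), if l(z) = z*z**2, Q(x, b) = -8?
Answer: 1/27 ≈ 0.037037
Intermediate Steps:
H = -1 (H = -8 + 7 = -1)
l(z) = z**3
D(M, p) = 27 (D(M, p) = -216/(-8) = -216*(-1/8) = 27)
1/D(11, l(H/5 + 3/7)) = 1/27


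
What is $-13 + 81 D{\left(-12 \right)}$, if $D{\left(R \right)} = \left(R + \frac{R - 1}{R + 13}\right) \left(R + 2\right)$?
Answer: $20237$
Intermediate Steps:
$D{\left(R \right)} = \left(2 + R\right) \left(R + \frac{-1 + R}{13 + R}\right)$ ($D{\left(R \right)} = \left(R + \frac{-1 + R}{13 + R}\right) \left(2 + R\right) = \left(2 + R\right) \left(R + \frac{-1 + R}{13 + R}\right)$)
$-13 + 81 D{\left(-12 \right)} = -13 + 81 \frac{-2 + \left(-12\right)^{3} + 16 \left(-12\right)^{2} + 27 \left(-12\right)}{13 - 12} = -13 + 81 \frac{-2 - 1728 + 16 \cdot 144 - 324}{1} = -13 + 81 \cdot 1 \left(-2 - 1728 + 2304 - 324\right) = -13 + 81 \cdot 1 \cdot 250 = -13 + 81 \cdot 250 = -13 + 20250 = 20237$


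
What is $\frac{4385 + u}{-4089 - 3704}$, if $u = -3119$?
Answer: $- \frac{1266}{7793} \approx -0.16245$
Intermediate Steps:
$\frac{4385 + u}{-4089 - 3704} = \frac{4385 - 3119}{-4089 - 3704} = \frac{1266}{-7793} = 1266 \left(- \frac{1}{7793}\right) = - \frac{1266}{7793}$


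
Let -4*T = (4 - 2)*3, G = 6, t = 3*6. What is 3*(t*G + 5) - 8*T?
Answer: 351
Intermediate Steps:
t = 18
T = -3/2 (T = -(4 - 2)*3/4 = -3/2 ≈ -1.5000)
3*(t*G + 5) - 8*T = 3*(18*6 + 5) - 8*(-3/2) = 3*(108 + 5) + 12 = 3*113 + 12 = 339 + 12 = 351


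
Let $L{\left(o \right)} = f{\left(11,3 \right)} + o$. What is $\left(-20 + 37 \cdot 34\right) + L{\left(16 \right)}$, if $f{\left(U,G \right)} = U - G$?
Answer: $1262$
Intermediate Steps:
$L{\left(o \right)} = 8 + o$ ($L{\left(o \right)} = \left(11 - 3\right) + o = 8 + o$)
$\left(-20 + 37 \cdot 34\right) + L{\left(16 \right)} = \left(-20 + 37 \cdot 34\right) + \left(8 + 16\right) = \left(-20 + 1258\right) + 24 = 1238 + 24 = 1262$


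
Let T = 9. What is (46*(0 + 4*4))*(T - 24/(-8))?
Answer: 8832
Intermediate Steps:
(46*(0 + 4*4))*(T - 24/(-8)) = (46*(0 + 4*4))*(9 - 24/(-8)) = (46*(0 + 16))*(9 - 24*(-1)/8) = (46*16)*(9 - 1*(-3)) = 736*(9 + 3) = 736*12 = 8832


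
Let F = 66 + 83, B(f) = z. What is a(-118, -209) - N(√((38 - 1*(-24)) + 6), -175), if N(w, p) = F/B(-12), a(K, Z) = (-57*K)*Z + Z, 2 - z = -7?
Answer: -12653636/9 ≈ -1.4060e+6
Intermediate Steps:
z = 9 (z = 2 - 1*(-7) = 2 + 7 = 9)
B(f) = 9
a(K, Z) = Z - 57*K*Z (a(K, Z) = -57*K*Z + Z = Z - 57*K*Z)
F = 149
N(w, p) = 149/9
a(-118, -209) - N(√((38 - 1*(-24)) + 6), -175) = -209*(1 - 57*(-118)) - 1*149/9 = -209*(1 + 6726) - 149/9 = -209*6727 - 149/9 = -1405943 - 149/9 = -12653636/9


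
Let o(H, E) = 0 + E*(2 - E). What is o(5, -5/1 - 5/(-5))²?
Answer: 576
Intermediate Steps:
o(H, E) = E*(2 - E)
o(5, -5/1 - 5/(-5))² = ((-5/1 - 5/(-5))*(2 - (-5/1 - 5/(-5))))² = ((-5*1 - 5*(-⅕))*(2 - (-5*1 - 5*(-⅕))))² = ((-5 + 1)*(2 - (-5 + 1)))² = (-4*(2 - 1*(-4)))² = (-4*(2 + 4))² = (-4*6)² = (-24)² = 576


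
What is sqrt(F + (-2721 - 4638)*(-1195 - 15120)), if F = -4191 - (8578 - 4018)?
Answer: sqrt(120053334) ≈ 10957.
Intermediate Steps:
F = -8751 (F = -4191 - 1*4560 = -4191 - 4560 = -8751)
sqrt(F + (-2721 - 4638)*(-1195 - 15120)) = sqrt(-8751 + (-2721 - 4638)*(-1195 - 15120)) = sqrt(-8751 - 7359*(-16315)) = sqrt(-8751 + 120062085) = sqrt(120053334)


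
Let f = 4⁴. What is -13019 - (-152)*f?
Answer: 25893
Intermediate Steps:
f = 256
-13019 - (-152)*f = -13019 - (-152)*256 = -13019 - 1*(-38912) = -13019 + 38912 = 25893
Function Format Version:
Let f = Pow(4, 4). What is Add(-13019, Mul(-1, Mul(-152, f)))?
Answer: 25893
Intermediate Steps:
f = 256
Add(-13019, Mul(-1, Mul(-152, f))) = Add(-13019, Mul(-1, Mul(-152, 256))) = Add(-13019, Mul(-1, -38912)) = Add(-13019, 38912) = 25893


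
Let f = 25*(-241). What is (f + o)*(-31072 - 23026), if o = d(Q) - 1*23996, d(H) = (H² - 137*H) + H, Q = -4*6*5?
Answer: -37814502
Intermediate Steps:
Q = -120 (Q = -24*5 = -120)
d(H) = H² - 136*H
f = -6025
o = 6724 (o = -120*(-136 - 120) - 1*23996 = -120*(-256) - 23996 = 30720 - 23996 = 6724)
(f + o)*(-31072 - 23026) = (-6025 + 6724)*(-31072 - 23026) = 699*(-54098) = -37814502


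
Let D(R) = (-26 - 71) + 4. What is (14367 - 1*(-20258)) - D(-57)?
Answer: 34718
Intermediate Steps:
D(R) = -93 (D(R) = -97 + 4 = -93)
(14367 - 1*(-20258)) - D(-57) = (14367 - 1*(-20258)) - 1*(-93) = (14367 + 20258) + 93 = 34625 + 93 = 34718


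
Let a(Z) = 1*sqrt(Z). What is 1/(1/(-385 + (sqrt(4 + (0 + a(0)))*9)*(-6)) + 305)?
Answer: 493/150364 ≈ 0.0032787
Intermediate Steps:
a(Z) = sqrt(Z)
1/(1/(-385 + (sqrt(4 + (0 + a(0)))*9)*(-6)) + 305) = 1/(1/(-385 + (sqrt(4 + (0 + sqrt(0)))*9)*(-6)) + 305) = 1/(1/(-385 + (sqrt(4 + (0 + 0))*9)*(-6)) + 305) = 1/(1/(-385 + (sqrt(4 + 0)*9)*(-6)) + 305) = 1/(1/(-385 + (sqrt(4)*9)*(-6)) + 305) = 1/(1/(-385 + (2*9)*(-6)) + 305) = 1/(1/(-385 + 18*(-6)) + 305) = 1/(1/(-385 - 108) + 305) = 1/(1/(-493) + 305) = 1/(-1/493 + 305) = 1/(150364/493) = 493/150364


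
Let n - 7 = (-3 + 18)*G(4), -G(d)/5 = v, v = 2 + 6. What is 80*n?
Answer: -47440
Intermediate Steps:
v = 8
G(d) = -40 (G(d) = -5*8 = -40)
n = -593 (n = 7 + (-3 + 18)*(-40) = 7 + 15*(-40) = 7 - 600 = -593)
80*n = 80*(-593) = -47440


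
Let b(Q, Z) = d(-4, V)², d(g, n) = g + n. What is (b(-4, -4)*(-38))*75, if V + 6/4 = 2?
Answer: -69825/2 ≈ -34913.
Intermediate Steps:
V = ½ (V = -3/2 + 2 = ½ ≈ 0.50000)
b(Q, Z) = 49/4 (b(Q, Z) = (-4 + ½)² = (-7/2)² = 49/4)
(b(-4, -4)*(-38))*75 = ((49/4)*(-38))*75 = -931/2*75 = -69825/2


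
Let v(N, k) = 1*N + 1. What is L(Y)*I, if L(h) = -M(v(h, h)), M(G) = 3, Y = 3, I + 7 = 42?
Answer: -105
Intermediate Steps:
I = 35 (I = -7 + 42 = 35)
v(N, k) = 1 + N (v(N, k) = N + 1 = 1 + N)
L(h) = -3 (L(h) = -1*3 = -3)
L(Y)*I = -3*35 = -105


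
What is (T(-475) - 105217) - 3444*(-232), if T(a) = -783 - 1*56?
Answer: 692952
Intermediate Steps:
T(a) = -839 (T(a) = -783 - 56 = -839)
(T(-475) - 105217) - 3444*(-232) = (-839 - 105217) - 3444*(-232) = -106056 + 799008 = 692952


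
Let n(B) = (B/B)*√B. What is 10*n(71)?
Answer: 10*√71 ≈ 84.261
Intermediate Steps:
n(B) = √B (n(B) = 1*√B = √B)
10*n(71) = 10*√71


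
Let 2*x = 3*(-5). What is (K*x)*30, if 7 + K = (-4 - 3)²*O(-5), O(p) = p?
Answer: 56700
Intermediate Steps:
K = -252 (K = -7 + (-4 - 3)²*(-5) = -7 + (-7)²*(-5) = -7 + 49*(-5) = -7 - 245 = -252)
x = -15/2 (x = (3*(-5))/2 = (½)*(-15) = -15/2 ≈ -7.5000)
(K*x)*30 = -252*(-15/2)*30 = 1890*30 = 56700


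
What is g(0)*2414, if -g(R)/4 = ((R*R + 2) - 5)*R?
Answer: 0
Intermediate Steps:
g(R) = -4*R*(-3 + R²) (g(R) = -4*((R*R + 2) - 5)*R = -4*((R² + 2) - 5)*R = -4*((2 + R²) - 5)*R = -4*(-3 + R²)*R = -4*R*(-3 + R²))
g(0)*2414 = (4*0*(3 - 1*0²))*2414 = (4*0*(3 - 1*0))*2414 = (4*0*(3 + 0))*2414 = (4*0*3)*2414 = 0*2414 = 0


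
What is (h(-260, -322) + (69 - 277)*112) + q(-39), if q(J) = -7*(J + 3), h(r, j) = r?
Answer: -23304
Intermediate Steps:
q(J) = -21 - 7*J (q(J) = -7*(3 + J) = -21 - 7*J)
(h(-260, -322) + (69 - 277)*112) + q(-39) = (-260 + (69 - 277)*112) + (-21 - 7*(-39)) = (-260 - 208*112) + (-21 + 273) = (-260 - 23296) + 252 = -23556 + 252 = -23304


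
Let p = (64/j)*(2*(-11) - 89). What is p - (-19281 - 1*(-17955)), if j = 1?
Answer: -5778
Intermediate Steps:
p = -7104 (p = (64/1)*(2*(-11) - 89) = (64*1)*(-22 - 89) = 64*(-111) = -7104)
p - (-19281 - 1*(-17955)) = -7104 - (-19281 - 1*(-17955)) = -7104 - (-19281 + 17955) = -7104 - 1*(-1326) = -7104 + 1326 = -5778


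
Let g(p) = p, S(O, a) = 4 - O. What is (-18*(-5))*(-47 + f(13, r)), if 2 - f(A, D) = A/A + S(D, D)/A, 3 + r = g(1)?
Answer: -54360/13 ≈ -4181.5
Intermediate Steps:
r = -2 (r = -3 + 1 = -2)
f(A, D) = 1 - (4 - D)/A (f(A, D) = 2 - (A/A + (4 - D)/A) = 2 - (1 + (4 - D)/A) = 2 + (-1 - (4 - D)/A) = 1 - (4 - D)/A)
(-18*(-5))*(-47 + f(13, r)) = (-18*(-5))*(-47 + (-4 + 13 - 2)/13) = 90*(-47 + (1/13)*7) = 90*(-47 + 7/13) = 90*(-604/13) = -54360/13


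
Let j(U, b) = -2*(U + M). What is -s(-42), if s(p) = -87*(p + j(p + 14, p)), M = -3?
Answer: 1740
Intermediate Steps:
j(U, b) = 6 - 2*U (j(U, b) = -2*(U - 3) = -2*(-3 + U) = 6 - 2*U)
s(p) = 1914 + 87*p (s(p) = -87*(p + (6 - 2*(p + 14))) = -87*(p + (6 - 2*(14 + p))) = -87*(p + (6 + (-28 - 2*p))) = -87*(p + (-22 - 2*p)) = -87*(-22 - p) = 1914 + 87*p)
-s(-42) = -(1914 + 87*(-42)) = -(1914 - 3654) = -1*(-1740) = 1740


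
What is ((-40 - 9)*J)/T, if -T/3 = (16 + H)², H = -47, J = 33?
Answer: 539/961 ≈ 0.56087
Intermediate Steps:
T = -2883 (T = -3*(16 - 47)² = -3*(-31)² = -3*961 = -2883)
((-40 - 9)*J)/T = ((-40 - 9)*33)/(-2883) = -49*33*(-1/2883) = -1617*(-1/2883) = 539/961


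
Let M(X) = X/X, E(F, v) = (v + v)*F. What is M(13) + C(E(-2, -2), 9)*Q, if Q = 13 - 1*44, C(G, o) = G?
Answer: -247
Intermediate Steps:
E(F, v) = 2*F*v (E(F, v) = (2*v)*F = 2*F*v)
M(X) = 1
Q = -31 (Q = 13 - 44 = -31)
M(13) + C(E(-2, -2), 9)*Q = 1 + (2*(-2)*(-2))*(-31) = 1 + 8*(-31) = 1 - 248 = -247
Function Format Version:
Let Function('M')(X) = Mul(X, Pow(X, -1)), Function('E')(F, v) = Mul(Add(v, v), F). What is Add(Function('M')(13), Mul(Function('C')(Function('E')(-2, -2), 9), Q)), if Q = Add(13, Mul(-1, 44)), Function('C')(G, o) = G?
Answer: -247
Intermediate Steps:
Function('E')(F, v) = Mul(2, F, v) (Function('E')(F, v) = Mul(Mul(2, v), F) = Mul(2, F, v))
Function('M')(X) = 1
Q = -31 (Q = Add(13, -44) = -31)
Add(Function('M')(13), Mul(Function('C')(Function('E')(-2, -2), 9), Q)) = Add(1, Mul(Mul(2, -2, -2), -31)) = Add(1, Mul(8, -31)) = Add(1, -248) = -247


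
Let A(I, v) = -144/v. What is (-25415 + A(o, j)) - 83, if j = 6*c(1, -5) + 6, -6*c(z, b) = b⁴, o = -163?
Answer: -15783118/619 ≈ -25498.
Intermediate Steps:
c(z, b) = -b⁴/6
j = -619 (j = 6*(-⅙*(-5)⁴) + 6 = 6*(-⅙*625) + 6 = 6*(-625/6) + 6 = -625 + 6 = -619)
(-25415 + A(o, j)) - 83 = (-25415 - 144/(-619)) - 83 = (-25415 - 144*(-1/619)) - 83 = (-25415 + 144/619) - 83 = -15731741/619 - 83 = -15783118/619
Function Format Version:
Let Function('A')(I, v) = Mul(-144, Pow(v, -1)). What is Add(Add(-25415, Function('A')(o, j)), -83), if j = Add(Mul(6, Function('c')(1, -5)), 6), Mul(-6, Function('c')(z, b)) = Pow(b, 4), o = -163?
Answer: Rational(-15783118, 619) ≈ -25498.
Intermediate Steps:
Function('c')(z, b) = Mul(Rational(-1, 6), Pow(b, 4))
j = -619 (j = Add(Mul(6, Mul(Rational(-1, 6), Pow(-5, 4))), 6) = Add(Mul(6, Mul(Rational(-1, 6), 625)), 6) = Add(Mul(6, Rational(-625, 6)), 6) = Add(-625, 6) = -619)
Add(Add(-25415, Function('A')(o, j)), -83) = Add(Add(-25415, Mul(-144, Pow(-619, -1))), -83) = Add(Add(-25415, Mul(-144, Rational(-1, 619))), -83) = Add(Add(-25415, Rational(144, 619)), -83) = Add(Rational(-15731741, 619), -83) = Rational(-15783118, 619)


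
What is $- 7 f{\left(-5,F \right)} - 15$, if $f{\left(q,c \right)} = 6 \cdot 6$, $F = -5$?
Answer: $-267$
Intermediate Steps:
$f{\left(q,c \right)} = 36$
$- 7 f{\left(-5,F \right)} - 15 = \left(-7\right) 36 - 15 = -252 - 15 = -267$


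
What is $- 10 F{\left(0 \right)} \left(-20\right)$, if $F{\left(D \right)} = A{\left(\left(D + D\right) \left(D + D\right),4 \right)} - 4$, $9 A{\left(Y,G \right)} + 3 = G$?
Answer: $- \frac{7000}{9} \approx -777.78$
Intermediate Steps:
$A{\left(Y,G \right)} = - \frac{1}{3} + \frac{G}{9}$
$F{\left(D \right)} = - \frac{35}{9}$ ($F{\left(D \right)} = \left(- \frac{1}{3} + \frac{1}{9} \cdot 4\right) - 4 = \left(- \frac{1}{3} + \frac{4}{9}\right) - 4 = \frac{1}{9} - 4 = - \frac{35}{9}$)
$- 10 F{\left(0 \right)} \left(-20\right) = \left(-10\right) \left(- \frac{35}{9}\right) \left(-20\right) = \frac{350}{9} \left(-20\right) = - \frac{7000}{9}$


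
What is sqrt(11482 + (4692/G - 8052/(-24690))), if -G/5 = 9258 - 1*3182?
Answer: sqrt(9155523525336285)/892955 ≈ 107.15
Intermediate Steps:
G = -30380 (G = -5*(9258 - 1*3182) = -5*(9258 - 3182) = -5*6076 = -30380)
sqrt(11482 + (4692/G - 8052/(-24690))) = sqrt(11482 + (4692/(-30380) - 8052/(-24690))) = sqrt(11482 + (4692*(-1/30380) - 8052*(-1/24690))) = sqrt(11482 + (-1173/7595 + 1342/4115)) = sqrt(11482 + 1073119/6250685) = sqrt(71771438289/6250685) = sqrt(9155523525336285)/892955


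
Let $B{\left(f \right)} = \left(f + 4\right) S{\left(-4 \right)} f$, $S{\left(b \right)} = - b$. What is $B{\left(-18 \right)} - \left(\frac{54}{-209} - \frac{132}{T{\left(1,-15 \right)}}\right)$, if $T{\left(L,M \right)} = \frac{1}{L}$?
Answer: $\frac{238314}{209} \approx 1140.3$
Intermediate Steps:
$B{\left(f \right)} = f \left(16 + 4 f\right)$ ($B{\left(f \right)} = \left(f + 4\right) \left(\left(-1\right) \left(-4\right)\right) f = \left(4 + f\right) 4 f = \left(16 + 4 f\right) f = f \left(16 + 4 f\right)$)
$B{\left(-18 \right)} - \left(\frac{54}{-209} - \frac{132}{T{\left(1,-15 \right)}}\right) = 4 \left(-18\right) \left(4 - 18\right) - \left(\frac{54}{-209} - \frac{132}{1^{-1}}\right) = 4 \left(-18\right) \left(-14\right) - \left(54 \left(- \frac{1}{209}\right) - \frac{132}{1}\right) = 1008 - \left(- \frac{54}{209} - 132\right) = 1008 - - \frac{27642}{209} = 1008 + \frac{27642}{209} = \frac{238314}{209}$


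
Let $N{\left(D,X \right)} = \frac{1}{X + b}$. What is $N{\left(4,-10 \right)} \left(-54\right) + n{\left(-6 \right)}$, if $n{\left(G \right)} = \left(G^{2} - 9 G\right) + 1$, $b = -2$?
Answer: $\frac{191}{2} \approx 95.5$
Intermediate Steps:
$N{\left(D,X \right)} = \frac{1}{-2 + X}$ ($N{\left(D,X \right)} = \frac{1}{X - 2} = \frac{1}{-2 + X}$)
$n{\left(G \right)} = 1 + G^{2} - 9 G$
$N{\left(4,-10 \right)} \left(-54\right) + n{\left(-6 \right)} = \frac{1}{-2 - 10} \left(-54\right) + \left(1 + \left(-6\right)^{2} - -54\right) = \frac{1}{-12} \left(-54\right) + \left(1 + 36 + 54\right) = \left(- \frac{1}{12}\right) \left(-54\right) + 91 = \frac{9}{2} + 91 = \frac{191}{2}$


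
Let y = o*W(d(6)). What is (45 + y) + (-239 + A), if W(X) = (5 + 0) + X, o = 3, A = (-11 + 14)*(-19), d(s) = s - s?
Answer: -236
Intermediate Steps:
d(s) = 0
A = -57 (A = 3*(-19) = -57)
W(X) = 5 + X
y = 15 (y = 3*(5 + 0) = 3*5 = 15)
(45 + y) + (-239 + A) = (45 + 15) + (-239 - 57) = 60 - 296 = -236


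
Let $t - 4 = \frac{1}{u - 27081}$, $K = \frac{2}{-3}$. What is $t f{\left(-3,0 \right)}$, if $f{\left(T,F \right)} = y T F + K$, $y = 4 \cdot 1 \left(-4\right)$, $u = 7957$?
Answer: $- \frac{76495}{28686} \approx -2.6666$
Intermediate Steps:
$K = - \frac{2}{3}$ ($K = 2 \left(- \frac{1}{3}\right) = - \frac{2}{3} \approx -0.66667$)
$y = -16$ ($y = 4 \left(-4\right) = -16$)
$t = \frac{76495}{19124}$ ($t = 4 + \frac{1}{7957 - 27081} = 4 + \frac{1}{-19124} = 4 - \frac{1}{19124} = \frac{76495}{19124} \approx 3.9999$)
$f{\left(T,F \right)} = - \frac{2}{3} - 16 F T$ ($f{\left(T,F \right)} = - 16 T F - \frac{2}{3} = - 16 F T - \frac{2}{3} = - \frac{2}{3} - 16 F T$)
$t f{\left(-3,0 \right)} = \frac{76495 \left(- \frac{2}{3} - 0 \left(-3\right)\right)}{19124} = \frac{76495 \left(- \frac{2}{3} + 0\right)}{19124} = \frac{76495}{19124} \left(- \frac{2}{3}\right) = - \frac{76495}{28686}$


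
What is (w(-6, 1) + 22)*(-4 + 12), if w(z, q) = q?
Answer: 184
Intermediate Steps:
(w(-6, 1) + 22)*(-4 + 12) = (1 + 22)*(-4 + 12) = 23*8 = 184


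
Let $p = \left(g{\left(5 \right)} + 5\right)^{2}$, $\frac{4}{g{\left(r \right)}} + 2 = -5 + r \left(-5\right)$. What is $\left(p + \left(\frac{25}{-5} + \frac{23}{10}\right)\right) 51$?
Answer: $\frac{343791}{320} \approx 1074.3$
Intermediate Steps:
$g{\left(r \right)} = \frac{4}{-7 - 5 r}$ ($g{\left(r \right)} = \frac{4}{-2 + \left(-5 + r \left(-5\right)\right)} = \frac{4}{-2 - \left(5 + 5 r\right)} = \frac{4}{-7 - 5 r}$)
$p = \frac{1521}{64}$ ($p = \left(- \frac{4}{7 + 5 \cdot 5} + 5\right)^{2} = \left(- \frac{4}{7 + 25} + 5\right)^{2} = \left(- \frac{4}{32} + 5\right)^{2} = \left(\left(-4\right) \frac{1}{32} + 5\right)^{2} = \left(- \frac{1}{8} + 5\right)^{2} = \left(\frac{39}{8}\right)^{2} = \frac{1521}{64} \approx 23.766$)
$\left(p + \left(\frac{25}{-5} + \frac{23}{10}\right)\right) 51 = \left(\frac{1521}{64} + \left(\frac{25}{-5} + \frac{23}{10}\right)\right) 51 = \left(\frac{1521}{64} + \left(25 \left(- \frac{1}{5}\right) + 23 \cdot \frac{1}{10}\right)\right) 51 = \left(\frac{1521}{64} + \left(-5 + \frac{23}{10}\right)\right) 51 = \left(\frac{1521}{64} - \frac{27}{10}\right) 51 = \frac{6741}{320} \cdot 51 = \frac{343791}{320}$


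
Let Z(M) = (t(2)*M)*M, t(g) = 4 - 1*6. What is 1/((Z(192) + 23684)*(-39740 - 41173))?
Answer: 1/4049210172 ≈ 2.4696e-10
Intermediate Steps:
t(g) = -2 (t(g) = 4 - 6 = -2)
Z(M) = -2*M² (Z(M) = (-2*M)*M = -2*M²)
1/((Z(192) + 23684)*(-39740 - 41173)) = 1/((-2*192² + 23684)*(-39740 - 41173)) = 1/((-2*36864 + 23684)*(-80913)) = 1/((-73728 + 23684)*(-80913)) = 1/(-50044*(-80913)) = 1/4049210172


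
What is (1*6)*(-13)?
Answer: -78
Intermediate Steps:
(1*6)*(-13) = 6*(-13) = -78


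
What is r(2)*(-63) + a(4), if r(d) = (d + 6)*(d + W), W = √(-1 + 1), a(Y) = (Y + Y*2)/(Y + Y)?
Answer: -2013/2 ≈ -1006.5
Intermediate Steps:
a(Y) = 3/2 (a(Y) = (Y + 2*Y)/((2*Y)) = (3*Y)*(1/(2*Y)) = 3/2)
W = 0 (W = √0 = 0)
r(d) = d*(6 + d) (r(d) = (d + 6)*(d + 0) = (6 + d)*d = d*(6 + d))
r(2)*(-63) + a(4) = (2*(6 + 2))*(-63) + 3/2 = (2*8)*(-63) + 3/2 = 16*(-63) + 3/2 = -1008 + 3/2 = -2013/2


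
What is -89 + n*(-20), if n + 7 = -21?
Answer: 471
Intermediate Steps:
n = -28 (n = -7 - 21 = -28)
-89 + n*(-20) = -89 - 28*(-20) = -89 + 560 = 471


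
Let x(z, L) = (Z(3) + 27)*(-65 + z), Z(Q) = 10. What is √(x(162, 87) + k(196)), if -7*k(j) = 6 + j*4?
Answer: √170331/7 ≈ 58.959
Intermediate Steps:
x(z, L) = -2405 + 37*z (x(z, L) = (10 + 27)*(-65 + z) = 37*(-65 + z) = -2405 + 37*z)
k(j) = -6/7 - 4*j/7 (k(j) = -(6 + j*4)/7 = -(6 + 4*j)/7 = -6/7 - 4*j/7)
√(x(162, 87) + k(196)) = √((-2405 + 37*162) + (-6/7 - 4/7*196)) = √((-2405 + 5994) + (-6/7 - 112)) = √(3589 - 790/7) = √(24333/7) = √170331/7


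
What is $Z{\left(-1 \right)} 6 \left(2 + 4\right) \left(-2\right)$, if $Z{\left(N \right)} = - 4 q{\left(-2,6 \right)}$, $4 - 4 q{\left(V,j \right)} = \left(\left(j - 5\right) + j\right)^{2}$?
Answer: $-3240$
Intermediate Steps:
$q{\left(V,j \right)} = 1 - \frac{\left(-5 + 2 j\right)^{2}}{4}$ ($q{\left(V,j \right)} = 1 - \frac{\left(\left(j - 5\right) + j\right)^{2}}{4} = 1 - \frac{\left(\left(-5 + j\right) + j\right)^{2}}{4} = 1 - \frac{\left(-5 + 2 j\right)^{2}}{4}$)
$Z{\left(N \right)} = 45$ ($Z{\left(N \right)} = - 4 \left(1 - \frac{\left(-5 + 2 \cdot 6\right)^{2}}{4}\right) = - 4 \left(1 - \frac{\left(-5 + 12\right)^{2}}{4}\right) = - 4 \left(1 - \frac{7^{2}}{4}\right) = - 4 \left(1 - \frac{49}{4}\right) = \left(-4\right) \left(- \frac{45}{4}\right) = 45$)
$Z{\left(-1 \right)} 6 \left(2 + 4\right) \left(-2\right) = 45 \cdot 6 \left(2 + 4\right) \left(-2\right) = 270 \cdot 6 \left(-2\right) = 270 \left(-12\right) = -3240$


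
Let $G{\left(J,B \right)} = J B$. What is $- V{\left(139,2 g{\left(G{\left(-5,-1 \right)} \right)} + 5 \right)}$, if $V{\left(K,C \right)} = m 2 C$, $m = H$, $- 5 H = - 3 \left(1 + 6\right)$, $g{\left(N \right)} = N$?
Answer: $-126$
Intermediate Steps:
$G{\left(J,B \right)} = B J$
$H = \frac{21}{5}$ ($H = - \frac{\left(-3\right) \left(1 + 6\right)}{5} = - \frac{\left(-3\right) 7}{5} = \left(- \frac{1}{5}\right) \left(-21\right) = \frac{21}{5} \approx 4.2$)
$m = \frac{21}{5} \approx 4.2$
$V{\left(K,C \right)} = \frac{42 C}{5}$ ($V{\left(K,C \right)} = \frac{21}{5} \cdot 2 C = \frac{42 C}{5}$)
$- V{\left(139,2 g{\left(G{\left(-5,-1 \right)} \right)} + 5 \right)} = - \frac{42 \left(2 \left(\left(-1\right) \left(-5\right)\right) + 5\right)}{5} = - \frac{42 \left(2 \cdot 5 + 5\right)}{5} = - \frac{42 \left(10 + 5\right)}{5} = - \frac{42 \cdot 15}{5} = \left(-1\right) 126 = -126$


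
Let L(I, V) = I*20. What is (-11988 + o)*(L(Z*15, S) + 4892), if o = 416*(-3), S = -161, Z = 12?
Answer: -112400112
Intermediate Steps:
o = -1248
L(I, V) = 20*I
(-11988 + o)*(L(Z*15, S) + 4892) = (-11988 - 1248)*(20*(12*15) + 4892) = -13236*(20*180 + 4892) = -13236*(3600 + 4892) = -13236*8492 = -112400112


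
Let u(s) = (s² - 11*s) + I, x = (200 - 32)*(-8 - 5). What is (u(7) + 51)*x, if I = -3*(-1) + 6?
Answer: -69888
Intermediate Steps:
x = -2184 (x = 168*(-13) = -2184)
I = 9 (I = 3 + 6 = 9)
u(s) = 9 + s² - 11*s (u(s) = (s² - 11*s) + 9 = 9 + s² - 11*s)
(u(7) + 51)*x = ((9 + 7² - 11*7) + 51)*(-2184) = ((9 + 49 - 77) + 51)*(-2184) = (-19 + 51)*(-2184) = 32*(-2184) = -69888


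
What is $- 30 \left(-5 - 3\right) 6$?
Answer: $1440$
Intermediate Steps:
$- 30 \left(-5 - 3\right) 6 = - 30 \left(\left(-8\right) 6\right) = \left(-30\right) \left(-48\right) = 1440$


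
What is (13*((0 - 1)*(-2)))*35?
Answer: 910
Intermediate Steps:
(13*((0 - 1)*(-2)))*35 = (13*(-1*(-2)))*35 = (13*2)*35 = 26*35 = 910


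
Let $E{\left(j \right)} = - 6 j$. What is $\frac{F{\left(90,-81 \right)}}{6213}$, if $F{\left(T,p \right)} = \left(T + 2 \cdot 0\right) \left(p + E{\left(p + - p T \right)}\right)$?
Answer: $- \frac{1300050}{2071} \approx -627.74$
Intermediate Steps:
$F{\left(T,p \right)} = T \left(- 5 p + 6 T p\right)$ ($F{\left(T,p \right)} = \left(T + 2 \cdot 0\right) \left(p - 6 \left(p + - p T\right)\right) = \left(T + 0\right) \left(p - 6 \left(p - T p\right)\right) = T \left(p + \left(- 6 p + 6 T p\right)\right) = T \left(- 5 p + 6 T p\right)$)
$\frac{F{\left(90,-81 \right)}}{6213} = \frac{90 \left(-81\right) \left(-5 + 6 \cdot 90\right)}{6213} = 90 \left(-81\right) \left(-5 + 540\right) \frac{1}{6213} = 90 \left(-81\right) 535 \cdot \frac{1}{6213} = \left(-3900150\right) \frac{1}{6213} = - \frac{1300050}{2071}$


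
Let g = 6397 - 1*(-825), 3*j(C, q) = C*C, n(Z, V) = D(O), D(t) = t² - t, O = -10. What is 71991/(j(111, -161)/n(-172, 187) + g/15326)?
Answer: 60683373630/31869151 ≈ 1904.1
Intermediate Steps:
n(Z, V) = 110 (n(Z, V) = -10*(-1 - 10) = -10*(-11) = 110)
j(C, q) = C²/3 (j(C, q) = (C*C)/3 = C²/3)
g = 7222 (g = 6397 + 825 = 7222)
71991/(j(111, -161)/n(-172, 187) + g/15326) = 71991/(((⅓)*111²)/110 + 7222/15326) = 71991/(((⅓)*12321)*(1/110) + 7222*(1/15326)) = 71991/(4107*(1/110) + 3611/7663) = 71991/(4107/110 + 3611/7663) = 71991/(31869151/842930) = 71991*(842930/31869151) = 60683373630/31869151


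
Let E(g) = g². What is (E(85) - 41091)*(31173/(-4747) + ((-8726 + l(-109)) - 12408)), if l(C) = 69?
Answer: 3387505170448/4747 ≈ 7.1361e+8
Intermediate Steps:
(E(85) - 41091)*(31173/(-4747) + ((-8726 + l(-109)) - 12408)) = (85² - 41091)*(31173/(-4747) + ((-8726 + 69) - 12408)) = (7225 - 41091)*(31173*(-1/4747) + (-8657 - 12408)) = -33866*(-31173/4747 - 21065) = -33866*(-100026728/4747) = 3387505170448/4747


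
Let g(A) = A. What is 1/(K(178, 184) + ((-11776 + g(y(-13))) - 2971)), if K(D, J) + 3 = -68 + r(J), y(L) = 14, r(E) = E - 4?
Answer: -1/14624 ≈ -6.8381e-5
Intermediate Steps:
r(E) = -4 + E
K(D, J) = -75 + J (K(D, J) = -3 + (-68 + (-4 + J)) = -3 + (-72 + J) = -75 + J)
1/(K(178, 184) + ((-11776 + g(y(-13))) - 2971)) = 1/((-75 + 184) + ((-11776 + 14) - 2971)) = 1/(109 + (-11762 - 2971)) = 1/(109 - 14733) = 1/(-14624) = -1/14624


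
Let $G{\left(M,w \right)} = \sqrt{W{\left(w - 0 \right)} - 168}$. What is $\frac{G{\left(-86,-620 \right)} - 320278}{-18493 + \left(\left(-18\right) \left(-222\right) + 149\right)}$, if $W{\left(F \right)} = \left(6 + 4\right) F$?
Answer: $\frac{160139}{7174} - \frac{i \sqrt{398}}{3587} \approx 22.322 - 0.0055617 i$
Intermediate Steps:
$W{\left(F \right)} = 10 F$
$G{\left(M,w \right)} = \sqrt{-168 + 10 w}$ ($G{\left(M,w \right)} = \sqrt{10 \left(w - 0\right) - 168} = \sqrt{10 \left(w + 0\right) - 168} = \sqrt{10 w - 168} = \sqrt{-168 + 10 w}$)
$\frac{G{\left(-86,-620 \right)} - 320278}{-18493 + \left(\left(-18\right) \left(-222\right) + 149\right)} = \frac{\sqrt{-168 + 10 \left(-620\right)} - 320278}{-18493 + \left(\left(-18\right) \left(-222\right) + 149\right)} = \frac{\sqrt{-168 - 6200} - 320278}{-18493 + \left(3996 + 149\right)} = \frac{\sqrt{-6368} - 320278}{-18493 + 4145} = \frac{4 i \sqrt{398} - 320278}{-14348} = \left(-320278 + 4 i \sqrt{398}\right) \left(- \frac{1}{14348}\right) = \frac{160139}{7174} - \frac{i \sqrt{398}}{3587}$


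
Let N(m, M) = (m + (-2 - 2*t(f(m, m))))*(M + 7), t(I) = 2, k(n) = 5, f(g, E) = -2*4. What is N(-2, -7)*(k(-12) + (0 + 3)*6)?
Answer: 0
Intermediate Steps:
f(g, E) = -8
N(m, M) = (-6 + m)*(7 + M) (N(m, M) = (m + (-2 - 2*2))*(M + 7) = (m + (-2 - 4))*(7 + M) = (m - 6)*(7 + M) = (-6 + m)*(7 + M))
N(-2, -7)*(k(-12) + (0 + 3)*6) = (-42 - 6*(-7) + 7*(-2) - 7*(-2))*(5 + (0 + 3)*6) = (-42 + 42 - 14 + 14)*(5 + 3*6) = 0*(5 + 18) = 0*23 = 0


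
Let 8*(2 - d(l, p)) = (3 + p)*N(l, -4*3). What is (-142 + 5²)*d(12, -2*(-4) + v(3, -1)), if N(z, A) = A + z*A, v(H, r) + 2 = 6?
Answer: -68913/2 ≈ -34457.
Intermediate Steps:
v(H, r) = 4 (v(H, r) = -2 + 6 = 4)
N(z, A) = A + A*z
d(l, p) = 2 - (-12 - 12*l)*(3 + p)/8 (d(l, p) = 2 - (3 + p)*(-4*3)*(1 + l)/8 = 2 - (3 + p)*(-12*(1 + l))/8 = 2 - (3 + p)*(-12 - 12*l)/8 = 2 - (-12 - 12*l)*(3 + p)/8)
(-142 + 5²)*d(12, -2*(-4) + v(3, -1)) = (-142 + 5²)*(13/2 + (9/2)*12 + 3*(-2*(-4) + 4)*(1 + 12)/2) = (-142 + 25)*(13/2 + 54 + (3/2)*(8 + 4)*13) = -117*(13/2 + 54 + (3/2)*12*13) = -117*(13/2 + 54 + 234) = -117*589/2 = -68913/2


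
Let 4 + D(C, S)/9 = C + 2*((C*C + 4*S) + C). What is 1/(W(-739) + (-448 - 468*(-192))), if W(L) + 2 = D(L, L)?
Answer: 1/9846387 ≈ 1.0156e-7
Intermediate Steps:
D(C, S) = -36 + 18*C² + 27*C + 72*S (D(C, S) = -36 + 9*(C + 2*((C*C + 4*S) + C)) = -36 + 9*(C + 2*((C² + 4*S) + C)) = -36 + 9*(C + 2*(C + C² + 4*S)) = -36 + 9*(C + (2*C + 2*C² + 8*S)) = -36 + 9*(2*C² + 3*C + 8*S) = -36 + (18*C² + 27*C + 72*S) = -36 + 18*C² + 27*C + 72*S)
W(L) = -38 + 18*L² + 99*L (W(L) = -2 + (-36 + 18*L² + 27*L + 72*L) = -2 + (-36 + 18*L² + 99*L) = -38 + 18*L² + 99*L)
1/(W(-739) + (-448 - 468*(-192))) = 1/((-38 + 18*(-739)² + 99*(-739)) + (-448 - 468*(-192))) = 1/((-38 + 18*546121 - 73161) + (-448 + 89856)) = 1/((-38 + 9830178 - 73161) + 89408) = 1/(9756979 + 89408) = 1/9846387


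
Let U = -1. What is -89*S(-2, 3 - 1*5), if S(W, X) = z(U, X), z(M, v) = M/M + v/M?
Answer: -267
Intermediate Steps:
z(M, v) = 1 + v/M
S(W, X) = 1 - X (S(W, X) = (-1 + X)/(-1) = -(-1 + X) = 1 - X)
-89*S(-2, 3 - 1*5) = -89*(1 - (3 - 1*5)) = -89*(1 - (3 - 5)) = -89*(1 - 1*(-2)) = -89*(1 + 2) = -89*3 = -267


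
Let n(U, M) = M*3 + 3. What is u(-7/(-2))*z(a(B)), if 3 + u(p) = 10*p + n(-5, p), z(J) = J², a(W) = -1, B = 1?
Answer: 91/2 ≈ 45.500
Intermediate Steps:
n(U, M) = 3 + 3*M (n(U, M) = 3*M + 3 = 3 + 3*M)
u(p) = 13*p (u(p) = -3 + (10*p + (3 + 3*p)) = -3 + (3 + 13*p) = 13*p)
u(-7/(-2))*z(a(B)) = (13*(-7/(-2)))*(-1)² = (13*(-7*(-½)))*1 = (13*(7/2))*1 = (91/2)*1 = 91/2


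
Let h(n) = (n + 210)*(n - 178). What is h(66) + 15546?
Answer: -15366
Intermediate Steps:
h(n) = (-178 + n)*(210 + n) (h(n) = (210 + n)*(-178 + n) = (-178 + n)*(210 + n))
h(66) + 15546 = (-37380 + 66**2 + 32*66) + 15546 = (-37380 + 4356 + 2112) + 15546 = -30912 + 15546 = -15366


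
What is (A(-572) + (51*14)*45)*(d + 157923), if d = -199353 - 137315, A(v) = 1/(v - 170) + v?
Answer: -597928453725/106 ≈ -5.6408e+9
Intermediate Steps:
A(v) = v + 1/(-170 + v) (A(v) = 1/(-170 + v) + v = v + 1/(-170 + v))
d = -336668
(A(-572) + (51*14)*45)*(d + 157923) = ((1 + (-572)² - 170*(-572))/(-170 - 572) + (51*14)*45)*(-336668 + 157923) = ((1 + 327184 + 97240)/(-742) + 714*45)*(-178745) = (-1/742*424425 + 32130)*(-178745) = (-424425/742 + 32130)*(-178745) = (23416035/742)*(-178745) = -597928453725/106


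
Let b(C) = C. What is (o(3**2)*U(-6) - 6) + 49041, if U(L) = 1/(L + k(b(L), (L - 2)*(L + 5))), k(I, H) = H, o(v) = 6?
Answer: 49038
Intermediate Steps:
U(L) = 1/(L + (-2 + L)*(5 + L)) (U(L) = 1/(L + (L - 2)*(L + 5)) = 1/(L + (-2 + L)*(5 + L)))
(o(3**2)*U(-6) - 6) + 49041 = (6/(-10 + (-6)**2 + 4*(-6)) - 6) + 49041 = (6/(-10 + 36 - 24) - 6) + 49041 = (6/2 - 6) + 49041 = (6*(1/2) - 6) + 49041 = (3 - 6) + 49041 = -3 + 49041 = 49038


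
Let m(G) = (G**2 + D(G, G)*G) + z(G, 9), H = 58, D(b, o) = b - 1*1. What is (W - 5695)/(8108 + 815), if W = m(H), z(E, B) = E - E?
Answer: 975/8923 ≈ 0.10927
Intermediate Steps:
z(E, B) = 0
D(b, o) = -1 + b (D(b, o) = b - 1 = -1 + b)
m(G) = G**2 + G*(-1 + G) (m(G) = (G**2 + (-1 + G)*G) + 0 = (G**2 + G*(-1 + G)) + 0 = G**2 + G*(-1 + G))
W = 6670 (W = 58*(-1 + 2*58) = 58*(-1 + 116) = 58*115 = 6670)
(W - 5695)/(8108 + 815) = (6670 - 5695)/(8108 + 815) = 975/8923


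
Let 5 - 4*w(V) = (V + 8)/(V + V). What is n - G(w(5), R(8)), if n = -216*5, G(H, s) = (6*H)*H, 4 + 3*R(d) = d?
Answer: -868107/800 ≈ -1085.1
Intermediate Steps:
w(V) = 5/4 - (8 + V)/(8*V) (w(V) = 5/4 - (V + 8)/(4*(V + V)) = 5/4 - (8 + V)/(4*(2*V)) = 5/4 - (8 + V)*1/(2*V)/4 = 5/4 - (8 + V)/(8*V))
R(d) = -4/3 + d/3
G(H, s) = 6*H²
n = -1080
n - G(w(5), R(8)) = -1080 - 6*(9/8 - 1/5)² = -1080 - 6*(9/8 - 1*⅕)² = -1080 - 6*(9/8 - ⅕)² = -1080 - 6*(37/40)² = -1080 - 6*1369/1600 = -1080 - 1*4107/800 = -1080 - 4107/800 = -868107/800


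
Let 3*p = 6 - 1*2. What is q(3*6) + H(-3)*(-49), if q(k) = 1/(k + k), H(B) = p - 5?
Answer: 6469/36 ≈ 179.69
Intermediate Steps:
p = 4/3 (p = (6 - 1*2)/3 = (6 - 2)/3 = (⅓)*4 = 4/3 ≈ 1.3333)
H(B) = -11/3 (H(B) = 4/3 - 5 = -11/3)
q(k) = 1/(2*k)
q(3*6) + H(-3)*(-49) = 1/(2*((3*6))) - 11/3*(-49) = (½)/18 + 539/3 = (½)*(1/18) + 539/3 = 1/36 + 539/3 = 6469/36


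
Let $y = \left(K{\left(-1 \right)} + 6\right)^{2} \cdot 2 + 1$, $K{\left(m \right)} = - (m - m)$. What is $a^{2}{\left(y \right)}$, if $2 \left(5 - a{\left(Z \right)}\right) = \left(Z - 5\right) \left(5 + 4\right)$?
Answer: $90601$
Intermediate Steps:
$K{\left(m \right)} = 0$ ($K{\left(m \right)} = \left(-1\right) 0 = 0$)
$y = 73$ ($y = \left(0 + 6\right)^{2} \cdot 2 + 1 = 6^{2} \cdot 2 + 1 = 36 \cdot 2 + 1 = 72 + 1 = 73$)
$a{\left(Z \right)} = \frac{55}{2} - \frac{9 Z}{2}$ ($a{\left(Z \right)} = 5 - \frac{\left(Z - 5\right) \left(5 + 4\right)}{2} = 5 - \frac{\left(-5 + Z\right) 9}{2} = 5 - \frac{-45 + 9 Z}{2} = 5 - \left(- \frac{45}{2} + \frac{9 Z}{2}\right) = \frac{55}{2} - \frac{9 Z}{2}$)
$a^{2}{\left(y \right)} = \left(\frac{55}{2} - \frac{657}{2}\right)^{2} = \left(-301\right)^{2} = 90601$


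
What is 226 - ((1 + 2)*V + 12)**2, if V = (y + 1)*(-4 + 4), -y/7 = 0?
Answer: 82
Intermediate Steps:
y = 0 (y = -7*0 = 0)
V = 0 (V = (0 + 1)*(-4 + 4) = 1*0 = 0)
226 - ((1 + 2)*V + 12)**2 = 226 - ((1 + 2)*0 + 12)**2 = 226 - (3*0 + 12)**2 = 226 - (0 + 12)**2 = 226 - 1*12**2 = 226 - 1*144 = 226 - 144 = 82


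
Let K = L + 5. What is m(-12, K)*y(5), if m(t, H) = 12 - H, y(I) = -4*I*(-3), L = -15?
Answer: 1320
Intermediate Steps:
K = -10 (K = -15 + 5 = -10)
y(I) = 12*I
m(-12, K)*y(5) = (12 - 1*(-10))*(12*5) = (12 + 10)*60 = 22*60 = 1320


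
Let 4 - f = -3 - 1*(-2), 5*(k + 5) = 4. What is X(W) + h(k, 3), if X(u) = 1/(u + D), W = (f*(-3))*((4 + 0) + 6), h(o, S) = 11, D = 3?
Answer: 1616/147 ≈ 10.993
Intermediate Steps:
k = -21/5 (k = -5 + (1/5)*4 = -5 + 4/5 = -21/5 ≈ -4.2000)
f = 5 (f = 4 - (-3 - 1*(-2)) = 4 - (-3 + 2) = 4 - 1*(-1) = 4 + 1 = 5)
W = -150 (W = (5*(-3))*((4 + 0) + 6) = -15*(4 + 6) = -15*10 = -150)
X(u) = 1/(3 + u) (X(u) = 1/(u + 3) = 1/(3 + u))
X(W) + h(k, 3) = 1/(3 - 150) + 11 = 1/(-147) + 11 = -1/147 + 11 = 1616/147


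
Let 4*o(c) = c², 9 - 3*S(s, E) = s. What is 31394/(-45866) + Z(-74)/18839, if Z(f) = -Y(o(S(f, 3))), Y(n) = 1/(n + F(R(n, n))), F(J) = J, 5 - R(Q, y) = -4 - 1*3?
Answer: -2164936072931/3162926675627 ≈ -0.68447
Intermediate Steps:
R(Q, y) = 12 (R(Q, y) = 5 - (-4 - 1*3) = 5 - (-4 - 3) = 5 - 1*(-7) = 5 + 7 = 12)
S(s, E) = 3 - s/3
o(c) = c²/4
Y(n) = 1/(12 + n) (Y(n) = 1/(n + 12) = 1/(12 + n))
Z(f) = -1/(12 + (3 - f/3)²/4)
31394/(-45866) + Z(-74)/18839 = 31394/(-45866) - 36/(432 + (-9 - 74)²)/18839 = 31394*(-1/45866) - 36/(432 + (-83)²)*(1/18839) = -15697/22933 - 36/(432 + 6889)*(1/18839) = -15697/22933 - 36/7321*(1/18839) = -15697/22933 - 36*1/7321*(1/18839) = -15697/22933 - 36/7321*1/18839 = -15697/22933 - 36/137920319 = -2164936072931/3162926675627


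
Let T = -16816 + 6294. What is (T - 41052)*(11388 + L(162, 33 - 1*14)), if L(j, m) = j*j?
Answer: -1940832768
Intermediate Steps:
T = -10522
L(j, m) = j**2
(T - 41052)*(11388 + L(162, 33 - 1*14)) = (-10522 - 41052)*(11388 + 162**2) = -51574*(11388 + 26244) = -51574*37632 = -1940832768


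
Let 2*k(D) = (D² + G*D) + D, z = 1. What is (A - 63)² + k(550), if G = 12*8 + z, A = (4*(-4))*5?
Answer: 198649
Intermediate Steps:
A = -80 (A = -16*5 = -80)
G = 97 (G = 12*8 + 1 = 96 + 1 = 97)
k(D) = D²/2 + 49*D (k(D) = ((D² + 97*D) + D)/2 = (D² + 98*D)/2 = D²/2 + 49*D)
(A - 63)² + k(550) = (-80 - 63)² + (½)*550*(98 + 550) = (-143)² + (½)*550*648 = 20449 + 178200 = 198649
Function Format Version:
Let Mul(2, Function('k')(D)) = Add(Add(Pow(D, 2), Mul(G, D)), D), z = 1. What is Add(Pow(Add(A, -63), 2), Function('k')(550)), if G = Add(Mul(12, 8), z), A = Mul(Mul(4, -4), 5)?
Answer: 198649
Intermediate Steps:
A = -80 (A = Mul(-16, 5) = -80)
G = 97 (G = Add(Mul(12, 8), 1) = Add(96, 1) = 97)
Function('k')(D) = Add(Mul(Rational(1, 2), Pow(D, 2)), Mul(49, D)) (Function('k')(D) = Mul(Rational(1, 2), Add(Add(Pow(D, 2), Mul(97, D)), D)) = Mul(Rational(1, 2), Add(Pow(D, 2), Mul(98, D))) = Add(Mul(Rational(1, 2), Pow(D, 2)), Mul(49, D)))
Add(Pow(Add(A, -63), 2), Function('k')(550)) = Add(Pow(Add(-80, -63), 2), Mul(Rational(1, 2), 550, Add(98, 550))) = Add(Pow(-143, 2), Mul(Rational(1, 2), 550, 648)) = Add(20449, 178200) = 198649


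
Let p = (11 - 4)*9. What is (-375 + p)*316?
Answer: -98592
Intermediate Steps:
p = 63 (p = 7*9 = 63)
(-375 + p)*316 = (-375 + 63)*316 = -312*316 = -98592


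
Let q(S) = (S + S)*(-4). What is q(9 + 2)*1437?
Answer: -126456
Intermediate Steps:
q(S) = -8*S (q(S) = (2*S)*(-4) = -8*S)
q(9 + 2)*1437 = -8*(9 + 2)*1437 = -8*11*1437 = -88*1437 = -126456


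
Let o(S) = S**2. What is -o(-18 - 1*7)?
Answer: -625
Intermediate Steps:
-o(-18 - 1*7) = -(-18 - 1*7)**2 = -(-18 - 7)**2 = -1*(-25)**2 = -1*625 = -625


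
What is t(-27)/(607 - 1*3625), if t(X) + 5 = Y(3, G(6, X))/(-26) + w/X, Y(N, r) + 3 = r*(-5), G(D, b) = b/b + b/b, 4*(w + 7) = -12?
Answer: 223/162972 ≈ 0.0013683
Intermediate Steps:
w = -10 (w = -7 + (¼)*(-12) = -7 - 3 = -10)
G(D, b) = 2 (G(D, b) = 1 + 1 = 2)
Y(N, r) = -3 - 5*r (Y(N, r) = -3 + r*(-5) = -3 - 5*r)
t(X) = -9/2 - 10/X (t(X) = -5 + ((-3 - 5*2)/(-26) - 10/X) = -5 + ((-3 - 10)*(-1/26) - 10/X) = -5 + (-13*(-1/26) - 10/X) = -5 + (½ - 10/X) = -9/2 - 10/X)
t(-27)/(607 - 1*3625) = (-9/2 - 10/(-27))/(607 - 1*3625) = (-9/2 - 10*(-1/27))/(607 - 3625) = (-9/2 + 10/27)/(-3018) = -223/54*(-1/3018) = 223/162972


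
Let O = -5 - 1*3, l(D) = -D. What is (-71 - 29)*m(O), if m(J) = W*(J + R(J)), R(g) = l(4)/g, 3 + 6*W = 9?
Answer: 750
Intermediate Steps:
W = 1 (W = -1/2 + (1/6)*9 = -1/2 + 3/2 = 1)
O = -8 (O = -5 - 3 = -8)
R(g) = -4/g (R(g) = (-1*4)/g = -4/g)
m(J) = J - 4/J (m(J) = 1*(J - 4/J) = J - 4/J)
(-71 - 29)*m(O) = (-71 - 29)*(-8 - 4/(-8)) = -100*(-8 - 4*(-1/8)) = -100*(-8 + 1/2) = -100*(-15/2) = 750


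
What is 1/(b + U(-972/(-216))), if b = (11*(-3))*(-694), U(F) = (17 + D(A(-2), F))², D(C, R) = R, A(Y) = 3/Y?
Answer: 4/93457 ≈ 4.2800e-5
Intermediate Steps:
U(F) = (17 + F)²
b = 22902 (b = -33*(-694) = 22902)
1/(b + U(-972/(-216))) = 1/(22902 + (17 - 972/(-216))²) = 1/(22902 + (17 - 972*(-1/216))²) = 1/(22902 + (17 + 9/2)²) = 1/(22902 + (43/2)²) = 1/(22902 + 1849/4) = 1/(93457/4) = 4/93457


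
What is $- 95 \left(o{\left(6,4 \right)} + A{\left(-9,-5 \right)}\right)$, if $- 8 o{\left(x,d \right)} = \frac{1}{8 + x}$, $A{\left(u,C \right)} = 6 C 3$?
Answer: $\frac{957695}{112} \approx 8550.8$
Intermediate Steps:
$A{\left(u,C \right)} = 18 C$
$o{\left(x,d \right)} = - \frac{1}{8 \left(8 + x\right)}$
$- 95 \left(o{\left(6,4 \right)} + A{\left(-9,-5 \right)}\right) = - 95 \left(- \frac{1}{64 + 8 \cdot 6} + 18 \left(-5\right)\right) = - 95 \left(- \frac{1}{64 + 48} - 90\right) = - 95 \left(- \frac{1}{112} - 90\right) = \left(-95\right) \left(- \frac{10081}{112}\right) = \frac{957695}{112}$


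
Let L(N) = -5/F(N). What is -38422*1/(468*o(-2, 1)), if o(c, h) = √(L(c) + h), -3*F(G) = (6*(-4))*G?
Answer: -38422*√21/2457 ≈ -71.661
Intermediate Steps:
F(G) = 8*G (F(G) = -6*(-4)*G/3 = -(-8)*G = 8*G)
L(N) = -5/(8*N) (L(N) = -5*1/(8*N) = -5/(8*N))
o(c, h) = √(h - 5/(8*c)) (o(c, h) = √(-5/(8*c) + h) = √(h - 5/(8*c)))
-38422*1/(468*o(-2, 1)) = -38422*1/(117*√(-10/(-2) + 16*1)) = -38422*1/(117*√(-10*(-½) + 16)) = -38422*1/(117*√(5 + 16)) = -38422*√21/2457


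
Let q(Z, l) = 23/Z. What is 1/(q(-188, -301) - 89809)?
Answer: -188/16884115 ≈ -1.1135e-5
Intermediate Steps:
1/(q(-188, -301) - 89809) = 1/(23/(-188) - 89809) = 1/(23*(-1/188) - 89809) = 1/(-23/188 - 89809) = 1/(-16884115/188) = -188/16884115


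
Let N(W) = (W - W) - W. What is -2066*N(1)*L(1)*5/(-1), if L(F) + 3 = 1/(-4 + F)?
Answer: 103300/3 ≈ 34433.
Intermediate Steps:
N(W) = -W (N(W) = 0 - W = -W)
L(F) = -3 + 1/(-4 + F)
-2066*N(1)*L(1)*5/(-1) = -2066*(-1*1)*((13 - 3*1)/(-4 + 1))*5/(-1) = -2066*(-(13 - 3)/(-3))*5*(-1) = -2066*(-(-1)*10/3)*(-5) = -2066*(-1*(-10/3))*(-5) = -20660*(-5)/3 = -2066*(-50/3) = 103300/3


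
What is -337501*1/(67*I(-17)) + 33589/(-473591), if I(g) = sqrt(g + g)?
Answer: -33589/473591 + 19853*I*sqrt(34)/134 ≈ -0.070924 + 863.89*I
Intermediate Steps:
I(g) = sqrt(2)*sqrt(g) (I(g) = sqrt(2*g) = sqrt(2)*sqrt(g))
-337501*1/(67*I(-17)) + 33589/(-473591) = -337501*(-I*sqrt(34)/2278) + 33589/(-473591) = -337501*(-I*sqrt(34)/2278) + 33589*(-1/473591) = -337501*(-I*sqrt(34)/2278) - 33589/473591 = -(-19853)*I*sqrt(34)/134 - 33589/473591 = 19853*I*sqrt(34)/134 - 33589/473591 = -33589/473591 + 19853*I*sqrt(34)/134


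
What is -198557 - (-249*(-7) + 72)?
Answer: -200372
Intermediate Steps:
-198557 - (-249*(-7) + 72) = -198557 - (1743 + 72) = -198557 - 1*1815 = -198557 - 1815 = -200372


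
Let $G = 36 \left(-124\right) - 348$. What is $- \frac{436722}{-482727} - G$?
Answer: $\frac{774439682}{160909} \approx 4812.9$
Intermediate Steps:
$G = -4812$ ($G = -4464 - 348 = -4812$)
$- \frac{436722}{-482727} - G = - \frac{436722}{-482727} - -4812 = \left(-436722\right) \left(- \frac{1}{482727}\right) + 4812 = \frac{145574}{160909} + 4812 = \frac{774439682}{160909}$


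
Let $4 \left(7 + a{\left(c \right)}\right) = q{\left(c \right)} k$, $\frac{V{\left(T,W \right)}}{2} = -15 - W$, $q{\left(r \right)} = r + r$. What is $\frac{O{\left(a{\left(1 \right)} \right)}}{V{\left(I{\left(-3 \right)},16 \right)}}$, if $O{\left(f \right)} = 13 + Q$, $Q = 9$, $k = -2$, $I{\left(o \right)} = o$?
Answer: $- \frac{11}{31} \approx -0.35484$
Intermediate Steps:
$q{\left(r \right)} = 2 r$
$V{\left(T,W \right)} = -30 - 2 W$ ($V{\left(T,W \right)} = 2 \left(-15 - W\right) = -30 - 2 W$)
$a{\left(c \right)} = -7 - c$ ($a{\left(c \right)} = -7 + \frac{2 c \left(-2\right)}{4} = -7 + \frac{\left(-4\right) c}{4} = -7 - c$)
$O{\left(f \right)} = 22$ ($O{\left(f \right)} = 13 + 9 = 22$)
$\frac{O{\left(a{\left(1 \right)} \right)}}{V{\left(I{\left(-3 \right)},16 \right)}} = \frac{22}{-30 - 32} = \frac{22}{-62} = 22 \left(- \frac{1}{62}\right) = - \frac{11}{31}$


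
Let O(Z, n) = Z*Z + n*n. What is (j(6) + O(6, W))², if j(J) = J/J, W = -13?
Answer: 42436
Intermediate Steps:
O(Z, n) = Z² + n²
j(J) = 1
(j(6) + O(6, W))² = (1 + (6² + (-13)²))² = (1 + (36 + 169))² = (1 + 205)² = 206² = 42436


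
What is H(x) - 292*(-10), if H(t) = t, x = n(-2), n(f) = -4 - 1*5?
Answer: 2911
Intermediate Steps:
n(f) = -9 (n(f) = -4 - 5 = -9)
x = -9
H(x) - 292*(-10) = -9 - 292*(-10) = -9 + 2920 = 2911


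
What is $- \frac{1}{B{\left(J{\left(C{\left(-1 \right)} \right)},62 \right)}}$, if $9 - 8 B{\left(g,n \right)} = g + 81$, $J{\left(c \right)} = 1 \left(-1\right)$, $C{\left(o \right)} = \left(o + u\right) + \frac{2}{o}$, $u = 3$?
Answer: $\frac{8}{71} \approx 0.11268$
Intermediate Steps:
$C{\left(o \right)} = 3 + o + \frac{2}{o}$ ($C{\left(o \right)} = \left(o + 3\right) + \frac{2}{o} = \left(3 + o\right) + \frac{2}{o} = 3 + o + \frac{2}{o}$)
$J{\left(c \right)} = -1$
$B{\left(g,n \right)} = -9 - \frac{g}{8}$ ($B{\left(g,n \right)} = \frac{9}{8} - \frac{g + 81}{8} = \frac{9}{8} - \frac{81 + g}{8} = \frac{9}{8} - \left(\frac{81}{8} + \frac{g}{8}\right) = -9 - \frac{g}{8}$)
$- \frac{1}{B{\left(J{\left(C{\left(-1 \right)} \right)},62 \right)}} = - \frac{1}{-9 - - \frac{1}{8}} = - \frac{1}{-9 + \frac{1}{8}} = - \frac{1}{- \frac{71}{8}} = \left(-1\right) \left(- \frac{8}{71}\right) = \frac{8}{71}$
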